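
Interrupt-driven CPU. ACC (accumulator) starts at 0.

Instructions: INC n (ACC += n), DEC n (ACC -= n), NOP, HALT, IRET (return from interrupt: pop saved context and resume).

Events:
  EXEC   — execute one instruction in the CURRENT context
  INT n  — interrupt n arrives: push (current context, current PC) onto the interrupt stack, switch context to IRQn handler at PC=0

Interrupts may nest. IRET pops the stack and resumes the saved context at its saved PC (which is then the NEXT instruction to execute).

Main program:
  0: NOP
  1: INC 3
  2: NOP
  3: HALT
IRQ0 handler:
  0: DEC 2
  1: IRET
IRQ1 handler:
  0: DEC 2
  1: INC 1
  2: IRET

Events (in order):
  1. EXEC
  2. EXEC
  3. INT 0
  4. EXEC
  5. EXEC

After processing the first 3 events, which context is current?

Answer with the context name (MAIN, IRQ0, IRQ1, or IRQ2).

Event 1 (EXEC): [MAIN] PC=0: NOP
Event 2 (EXEC): [MAIN] PC=1: INC 3 -> ACC=3
Event 3 (INT 0): INT 0 arrives: push (MAIN, PC=2), enter IRQ0 at PC=0 (depth now 1)

Answer: IRQ0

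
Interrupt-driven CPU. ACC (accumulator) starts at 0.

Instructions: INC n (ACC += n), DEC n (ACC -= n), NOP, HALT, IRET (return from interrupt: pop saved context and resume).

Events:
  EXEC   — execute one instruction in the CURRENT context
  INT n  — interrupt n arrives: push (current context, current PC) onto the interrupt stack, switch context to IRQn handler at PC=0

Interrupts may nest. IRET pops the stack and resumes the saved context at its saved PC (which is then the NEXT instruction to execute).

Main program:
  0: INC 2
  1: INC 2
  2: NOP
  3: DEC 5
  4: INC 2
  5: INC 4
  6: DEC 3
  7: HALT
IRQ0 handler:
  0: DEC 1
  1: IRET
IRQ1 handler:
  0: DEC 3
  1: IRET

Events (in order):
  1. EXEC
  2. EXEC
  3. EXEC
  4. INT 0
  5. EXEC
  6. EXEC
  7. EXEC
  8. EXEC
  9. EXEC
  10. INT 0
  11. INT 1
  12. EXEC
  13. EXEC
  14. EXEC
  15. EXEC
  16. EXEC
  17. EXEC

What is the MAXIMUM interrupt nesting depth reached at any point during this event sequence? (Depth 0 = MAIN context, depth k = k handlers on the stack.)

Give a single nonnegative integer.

Event 1 (EXEC): [MAIN] PC=0: INC 2 -> ACC=2 [depth=0]
Event 2 (EXEC): [MAIN] PC=1: INC 2 -> ACC=4 [depth=0]
Event 3 (EXEC): [MAIN] PC=2: NOP [depth=0]
Event 4 (INT 0): INT 0 arrives: push (MAIN, PC=3), enter IRQ0 at PC=0 (depth now 1) [depth=1]
Event 5 (EXEC): [IRQ0] PC=0: DEC 1 -> ACC=3 [depth=1]
Event 6 (EXEC): [IRQ0] PC=1: IRET -> resume MAIN at PC=3 (depth now 0) [depth=0]
Event 7 (EXEC): [MAIN] PC=3: DEC 5 -> ACC=-2 [depth=0]
Event 8 (EXEC): [MAIN] PC=4: INC 2 -> ACC=0 [depth=0]
Event 9 (EXEC): [MAIN] PC=5: INC 4 -> ACC=4 [depth=0]
Event 10 (INT 0): INT 0 arrives: push (MAIN, PC=6), enter IRQ0 at PC=0 (depth now 1) [depth=1]
Event 11 (INT 1): INT 1 arrives: push (IRQ0, PC=0), enter IRQ1 at PC=0 (depth now 2) [depth=2]
Event 12 (EXEC): [IRQ1] PC=0: DEC 3 -> ACC=1 [depth=2]
Event 13 (EXEC): [IRQ1] PC=1: IRET -> resume IRQ0 at PC=0 (depth now 1) [depth=1]
Event 14 (EXEC): [IRQ0] PC=0: DEC 1 -> ACC=0 [depth=1]
Event 15 (EXEC): [IRQ0] PC=1: IRET -> resume MAIN at PC=6 (depth now 0) [depth=0]
Event 16 (EXEC): [MAIN] PC=6: DEC 3 -> ACC=-3 [depth=0]
Event 17 (EXEC): [MAIN] PC=7: HALT [depth=0]
Max depth observed: 2

Answer: 2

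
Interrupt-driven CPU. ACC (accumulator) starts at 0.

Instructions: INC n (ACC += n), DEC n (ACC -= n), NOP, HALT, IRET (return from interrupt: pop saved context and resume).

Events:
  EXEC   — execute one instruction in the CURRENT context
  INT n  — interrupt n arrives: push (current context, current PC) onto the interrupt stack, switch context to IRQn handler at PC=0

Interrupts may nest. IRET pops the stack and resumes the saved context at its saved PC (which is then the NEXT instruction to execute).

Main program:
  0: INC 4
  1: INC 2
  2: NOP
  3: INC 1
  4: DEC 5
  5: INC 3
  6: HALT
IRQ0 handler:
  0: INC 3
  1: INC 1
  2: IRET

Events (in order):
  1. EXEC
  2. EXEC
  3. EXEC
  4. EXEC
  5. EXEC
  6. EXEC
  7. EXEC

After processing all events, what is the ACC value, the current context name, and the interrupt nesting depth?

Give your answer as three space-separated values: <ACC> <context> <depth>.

Answer: 5 MAIN 0

Derivation:
Event 1 (EXEC): [MAIN] PC=0: INC 4 -> ACC=4
Event 2 (EXEC): [MAIN] PC=1: INC 2 -> ACC=6
Event 3 (EXEC): [MAIN] PC=2: NOP
Event 4 (EXEC): [MAIN] PC=3: INC 1 -> ACC=7
Event 5 (EXEC): [MAIN] PC=4: DEC 5 -> ACC=2
Event 6 (EXEC): [MAIN] PC=5: INC 3 -> ACC=5
Event 7 (EXEC): [MAIN] PC=6: HALT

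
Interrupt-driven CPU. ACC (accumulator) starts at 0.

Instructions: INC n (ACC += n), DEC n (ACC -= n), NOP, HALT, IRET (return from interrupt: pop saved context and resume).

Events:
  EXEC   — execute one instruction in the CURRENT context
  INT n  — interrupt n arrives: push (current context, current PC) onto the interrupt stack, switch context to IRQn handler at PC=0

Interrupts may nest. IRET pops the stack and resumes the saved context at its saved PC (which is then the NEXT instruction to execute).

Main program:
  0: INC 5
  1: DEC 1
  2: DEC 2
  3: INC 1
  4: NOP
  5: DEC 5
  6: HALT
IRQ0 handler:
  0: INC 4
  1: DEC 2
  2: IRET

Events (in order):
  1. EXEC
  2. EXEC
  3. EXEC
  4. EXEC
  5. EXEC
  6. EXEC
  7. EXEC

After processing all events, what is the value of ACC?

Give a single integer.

Answer: -2

Derivation:
Event 1 (EXEC): [MAIN] PC=0: INC 5 -> ACC=5
Event 2 (EXEC): [MAIN] PC=1: DEC 1 -> ACC=4
Event 3 (EXEC): [MAIN] PC=2: DEC 2 -> ACC=2
Event 4 (EXEC): [MAIN] PC=3: INC 1 -> ACC=3
Event 5 (EXEC): [MAIN] PC=4: NOP
Event 6 (EXEC): [MAIN] PC=5: DEC 5 -> ACC=-2
Event 7 (EXEC): [MAIN] PC=6: HALT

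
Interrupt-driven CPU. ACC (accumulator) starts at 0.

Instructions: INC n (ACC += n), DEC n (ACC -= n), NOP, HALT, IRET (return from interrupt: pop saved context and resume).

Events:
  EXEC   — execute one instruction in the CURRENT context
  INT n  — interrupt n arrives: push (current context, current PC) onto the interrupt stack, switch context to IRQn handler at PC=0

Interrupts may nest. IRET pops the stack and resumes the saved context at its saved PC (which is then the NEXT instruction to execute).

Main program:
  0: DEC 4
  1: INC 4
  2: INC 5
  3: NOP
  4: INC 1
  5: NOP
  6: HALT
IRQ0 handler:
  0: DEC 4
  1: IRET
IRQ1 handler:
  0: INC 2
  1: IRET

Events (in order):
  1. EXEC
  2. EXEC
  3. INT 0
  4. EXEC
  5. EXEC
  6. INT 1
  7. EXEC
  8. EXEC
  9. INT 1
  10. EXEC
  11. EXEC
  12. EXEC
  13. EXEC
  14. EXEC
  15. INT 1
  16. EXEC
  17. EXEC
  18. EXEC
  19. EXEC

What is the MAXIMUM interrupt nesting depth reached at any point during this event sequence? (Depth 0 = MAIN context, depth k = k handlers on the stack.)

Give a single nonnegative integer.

Event 1 (EXEC): [MAIN] PC=0: DEC 4 -> ACC=-4 [depth=0]
Event 2 (EXEC): [MAIN] PC=1: INC 4 -> ACC=0 [depth=0]
Event 3 (INT 0): INT 0 arrives: push (MAIN, PC=2), enter IRQ0 at PC=0 (depth now 1) [depth=1]
Event 4 (EXEC): [IRQ0] PC=0: DEC 4 -> ACC=-4 [depth=1]
Event 5 (EXEC): [IRQ0] PC=1: IRET -> resume MAIN at PC=2 (depth now 0) [depth=0]
Event 6 (INT 1): INT 1 arrives: push (MAIN, PC=2), enter IRQ1 at PC=0 (depth now 1) [depth=1]
Event 7 (EXEC): [IRQ1] PC=0: INC 2 -> ACC=-2 [depth=1]
Event 8 (EXEC): [IRQ1] PC=1: IRET -> resume MAIN at PC=2 (depth now 0) [depth=0]
Event 9 (INT 1): INT 1 arrives: push (MAIN, PC=2), enter IRQ1 at PC=0 (depth now 1) [depth=1]
Event 10 (EXEC): [IRQ1] PC=0: INC 2 -> ACC=0 [depth=1]
Event 11 (EXEC): [IRQ1] PC=1: IRET -> resume MAIN at PC=2 (depth now 0) [depth=0]
Event 12 (EXEC): [MAIN] PC=2: INC 5 -> ACC=5 [depth=0]
Event 13 (EXEC): [MAIN] PC=3: NOP [depth=0]
Event 14 (EXEC): [MAIN] PC=4: INC 1 -> ACC=6 [depth=0]
Event 15 (INT 1): INT 1 arrives: push (MAIN, PC=5), enter IRQ1 at PC=0 (depth now 1) [depth=1]
Event 16 (EXEC): [IRQ1] PC=0: INC 2 -> ACC=8 [depth=1]
Event 17 (EXEC): [IRQ1] PC=1: IRET -> resume MAIN at PC=5 (depth now 0) [depth=0]
Event 18 (EXEC): [MAIN] PC=5: NOP [depth=0]
Event 19 (EXEC): [MAIN] PC=6: HALT [depth=0]
Max depth observed: 1

Answer: 1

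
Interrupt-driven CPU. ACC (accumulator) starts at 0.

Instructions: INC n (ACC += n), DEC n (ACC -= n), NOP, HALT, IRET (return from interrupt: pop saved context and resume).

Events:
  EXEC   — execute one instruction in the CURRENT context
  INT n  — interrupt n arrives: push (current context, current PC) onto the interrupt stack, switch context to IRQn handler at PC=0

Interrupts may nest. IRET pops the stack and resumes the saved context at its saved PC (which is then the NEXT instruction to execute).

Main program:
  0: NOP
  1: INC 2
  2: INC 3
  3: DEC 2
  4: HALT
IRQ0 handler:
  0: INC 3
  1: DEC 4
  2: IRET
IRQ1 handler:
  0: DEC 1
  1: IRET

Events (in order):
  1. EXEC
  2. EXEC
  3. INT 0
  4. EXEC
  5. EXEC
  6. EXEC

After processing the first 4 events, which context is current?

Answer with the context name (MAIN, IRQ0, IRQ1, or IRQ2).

Answer: IRQ0

Derivation:
Event 1 (EXEC): [MAIN] PC=0: NOP
Event 2 (EXEC): [MAIN] PC=1: INC 2 -> ACC=2
Event 3 (INT 0): INT 0 arrives: push (MAIN, PC=2), enter IRQ0 at PC=0 (depth now 1)
Event 4 (EXEC): [IRQ0] PC=0: INC 3 -> ACC=5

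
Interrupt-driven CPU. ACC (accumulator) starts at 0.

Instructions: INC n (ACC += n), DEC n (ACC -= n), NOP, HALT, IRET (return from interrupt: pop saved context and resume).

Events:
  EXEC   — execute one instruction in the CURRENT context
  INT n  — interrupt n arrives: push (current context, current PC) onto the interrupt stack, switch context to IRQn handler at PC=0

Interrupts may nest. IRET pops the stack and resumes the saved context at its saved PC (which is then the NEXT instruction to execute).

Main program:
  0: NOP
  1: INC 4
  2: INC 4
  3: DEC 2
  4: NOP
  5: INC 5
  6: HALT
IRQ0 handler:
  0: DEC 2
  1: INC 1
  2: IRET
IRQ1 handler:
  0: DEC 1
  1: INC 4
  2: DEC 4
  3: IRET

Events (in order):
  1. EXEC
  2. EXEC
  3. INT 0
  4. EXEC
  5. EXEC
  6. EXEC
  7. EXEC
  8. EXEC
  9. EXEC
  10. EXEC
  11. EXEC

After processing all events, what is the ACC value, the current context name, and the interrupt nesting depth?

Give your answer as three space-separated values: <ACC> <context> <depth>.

Answer: 10 MAIN 0

Derivation:
Event 1 (EXEC): [MAIN] PC=0: NOP
Event 2 (EXEC): [MAIN] PC=1: INC 4 -> ACC=4
Event 3 (INT 0): INT 0 arrives: push (MAIN, PC=2), enter IRQ0 at PC=0 (depth now 1)
Event 4 (EXEC): [IRQ0] PC=0: DEC 2 -> ACC=2
Event 5 (EXEC): [IRQ0] PC=1: INC 1 -> ACC=3
Event 6 (EXEC): [IRQ0] PC=2: IRET -> resume MAIN at PC=2 (depth now 0)
Event 7 (EXEC): [MAIN] PC=2: INC 4 -> ACC=7
Event 8 (EXEC): [MAIN] PC=3: DEC 2 -> ACC=5
Event 9 (EXEC): [MAIN] PC=4: NOP
Event 10 (EXEC): [MAIN] PC=5: INC 5 -> ACC=10
Event 11 (EXEC): [MAIN] PC=6: HALT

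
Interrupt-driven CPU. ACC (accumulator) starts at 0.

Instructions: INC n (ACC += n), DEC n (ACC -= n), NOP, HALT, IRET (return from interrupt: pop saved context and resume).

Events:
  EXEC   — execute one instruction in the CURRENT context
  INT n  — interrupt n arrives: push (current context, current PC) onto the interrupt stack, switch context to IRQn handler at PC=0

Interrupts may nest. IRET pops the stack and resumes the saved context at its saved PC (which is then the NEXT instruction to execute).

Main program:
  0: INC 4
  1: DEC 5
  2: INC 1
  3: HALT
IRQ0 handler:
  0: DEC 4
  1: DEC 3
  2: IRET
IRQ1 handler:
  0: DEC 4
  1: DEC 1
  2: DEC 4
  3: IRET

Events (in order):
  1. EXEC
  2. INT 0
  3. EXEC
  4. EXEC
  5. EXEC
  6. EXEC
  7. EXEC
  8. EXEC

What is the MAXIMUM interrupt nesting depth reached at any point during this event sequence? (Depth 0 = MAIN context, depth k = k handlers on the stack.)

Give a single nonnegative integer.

Answer: 1

Derivation:
Event 1 (EXEC): [MAIN] PC=0: INC 4 -> ACC=4 [depth=0]
Event 2 (INT 0): INT 0 arrives: push (MAIN, PC=1), enter IRQ0 at PC=0 (depth now 1) [depth=1]
Event 3 (EXEC): [IRQ0] PC=0: DEC 4 -> ACC=0 [depth=1]
Event 4 (EXEC): [IRQ0] PC=1: DEC 3 -> ACC=-3 [depth=1]
Event 5 (EXEC): [IRQ0] PC=2: IRET -> resume MAIN at PC=1 (depth now 0) [depth=0]
Event 6 (EXEC): [MAIN] PC=1: DEC 5 -> ACC=-8 [depth=0]
Event 7 (EXEC): [MAIN] PC=2: INC 1 -> ACC=-7 [depth=0]
Event 8 (EXEC): [MAIN] PC=3: HALT [depth=0]
Max depth observed: 1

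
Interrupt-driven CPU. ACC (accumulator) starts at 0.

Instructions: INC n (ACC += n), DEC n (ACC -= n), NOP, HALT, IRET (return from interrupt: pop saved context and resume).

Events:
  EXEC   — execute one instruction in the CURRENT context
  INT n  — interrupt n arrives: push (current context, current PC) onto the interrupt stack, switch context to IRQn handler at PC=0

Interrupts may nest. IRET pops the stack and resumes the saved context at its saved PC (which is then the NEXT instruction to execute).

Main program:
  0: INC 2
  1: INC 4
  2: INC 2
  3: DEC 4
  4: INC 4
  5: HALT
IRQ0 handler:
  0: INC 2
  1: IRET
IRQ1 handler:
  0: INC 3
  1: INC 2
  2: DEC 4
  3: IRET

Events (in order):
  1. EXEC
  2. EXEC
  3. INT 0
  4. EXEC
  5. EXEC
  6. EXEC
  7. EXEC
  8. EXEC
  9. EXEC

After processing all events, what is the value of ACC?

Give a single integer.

Event 1 (EXEC): [MAIN] PC=0: INC 2 -> ACC=2
Event 2 (EXEC): [MAIN] PC=1: INC 4 -> ACC=6
Event 3 (INT 0): INT 0 arrives: push (MAIN, PC=2), enter IRQ0 at PC=0 (depth now 1)
Event 4 (EXEC): [IRQ0] PC=0: INC 2 -> ACC=8
Event 5 (EXEC): [IRQ0] PC=1: IRET -> resume MAIN at PC=2 (depth now 0)
Event 6 (EXEC): [MAIN] PC=2: INC 2 -> ACC=10
Event 7 (EXEC): [MAIN] PC=3: DEC 4 -> ACC=6
Event 8 (EXEC): [MAIN] PC=4: INC 4 -> ACC=10
Event 9 (EXEC): [MAIN] PC=5: HALT

Answer: 10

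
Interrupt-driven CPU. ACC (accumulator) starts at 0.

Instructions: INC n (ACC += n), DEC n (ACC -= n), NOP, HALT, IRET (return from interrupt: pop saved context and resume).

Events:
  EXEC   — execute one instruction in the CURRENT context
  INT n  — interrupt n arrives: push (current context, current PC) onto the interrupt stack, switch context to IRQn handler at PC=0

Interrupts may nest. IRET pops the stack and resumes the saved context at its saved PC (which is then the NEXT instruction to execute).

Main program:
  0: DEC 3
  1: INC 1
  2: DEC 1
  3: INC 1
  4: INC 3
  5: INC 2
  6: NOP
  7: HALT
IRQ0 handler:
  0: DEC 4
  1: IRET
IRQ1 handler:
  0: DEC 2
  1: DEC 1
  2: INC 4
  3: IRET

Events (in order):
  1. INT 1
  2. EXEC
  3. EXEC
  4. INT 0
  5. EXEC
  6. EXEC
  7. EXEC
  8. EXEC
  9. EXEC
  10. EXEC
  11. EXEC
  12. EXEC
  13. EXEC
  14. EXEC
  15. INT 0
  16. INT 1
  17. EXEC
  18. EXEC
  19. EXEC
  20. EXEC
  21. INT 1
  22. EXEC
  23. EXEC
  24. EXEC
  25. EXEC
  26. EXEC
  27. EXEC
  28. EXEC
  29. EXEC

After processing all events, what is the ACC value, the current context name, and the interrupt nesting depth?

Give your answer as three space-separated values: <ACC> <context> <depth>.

Event 1 (INT 1): INT 1 arrives: push (MAIN, PC=0), enter IRQ1 at PC=0 (depth now 1)
Event 2 (EXEC): [IRQ1] PC=0: DEC 2 -> ACC=-2
Event 3 (EXEC): [IRQ1] PC=1: DEC 1 -> ACC=-3
Event 4 (INT 0): INT 0 arrives: push (IRQ1, PC=2), enter IRQ0 at PC=0 (depth now 2)
Event 5 (EXEC): [IRQ0] PC=0: DEC 4 -> ACC=-7
Event 6 (EXEC): [IRQ0] PC=1: IRET -> resume IRQ1 at PC=2 (depth now 1)
Event 7 (EXEC): [IRQ1] PC=2: INC 4 -> ACC=-3
Event 8 (EXEC): [IRQ1] PC=3: IRET -> resume MAIN at PC=0 (depth now 0)
Event 9 (EXEC): [MAIN] PC=0: DEC 3 -> ACC=-6
Event 10 (EXEC): [MAIN] PC=1: INC 1 -> ACC=-5
Event 11 (EXEC): [MAIN] PC=2: DEC 1 -> ACC=-6
Event 12 (EXEC): [MAIN] PC=3: INC 1 -> ACC=-5
Event 13 (EXEC): [MAIN] PC=4: INC 3 -> ACC=-2
Event 14 (EXEC): [MAIN] PC=5: INC 2 -> ACC=0
Event 15 (INT 0): INT 0 arrives: push (MAIN, PC=6), enter IRQ0 at PC=0 (depth now 1)
Event 16 (INT 1): INT 1 arrives: push (IRQ0, PC=0), enter IRQ1 at PC=0 (depth now 2)
Event 17 (EXEC): [IRQ1] PC=0: DEC 2 -> ACC=-2
Event 18 (EXEC): [IRQ1] PC=1: DEC 1 -> ACC=-3
Event 19 (EXEC): [IRQ1] PC=2: INC 4 -> ACC=1
Event 20 (EXEC): [IRQ1] PC=3: IRET -> resume IRQ0 at PC=0 (depth now 1)
Event 21 (INT 1): INT 1 arrives: push (IRQ0, PC=0), enter IRQ1 at PC=0 (depth now 2)
Event 22 (EXEC): [IRQ1] PC=0: DEC 2 -> ACC=-1
Event 23 (EXEC): [IRQ1] PC=1: DEC 1 -> ACC=-2
Event 24 (EXEC): [IRQ1] PC=2: INC 4 -> ACC=2
Event 25 (EXEC): [IRQ1] PC=3: IRET -> resume IRQ0 at PC=0 (depth now 1)
Event 26 (EXEC): [IRQ0] PC=0: DEC 4 -> ACC=-2
Event 27 (EXEC): [IRQ0] PC=1: IRET -> resume MAIN at PC=6 (depth now 0)
Event 28 (EXEC): [MAIN] PC=6: NOP
Event 29 (EXEC): [MAIN] PC=7: HALT

Answer: -2 MAIN 0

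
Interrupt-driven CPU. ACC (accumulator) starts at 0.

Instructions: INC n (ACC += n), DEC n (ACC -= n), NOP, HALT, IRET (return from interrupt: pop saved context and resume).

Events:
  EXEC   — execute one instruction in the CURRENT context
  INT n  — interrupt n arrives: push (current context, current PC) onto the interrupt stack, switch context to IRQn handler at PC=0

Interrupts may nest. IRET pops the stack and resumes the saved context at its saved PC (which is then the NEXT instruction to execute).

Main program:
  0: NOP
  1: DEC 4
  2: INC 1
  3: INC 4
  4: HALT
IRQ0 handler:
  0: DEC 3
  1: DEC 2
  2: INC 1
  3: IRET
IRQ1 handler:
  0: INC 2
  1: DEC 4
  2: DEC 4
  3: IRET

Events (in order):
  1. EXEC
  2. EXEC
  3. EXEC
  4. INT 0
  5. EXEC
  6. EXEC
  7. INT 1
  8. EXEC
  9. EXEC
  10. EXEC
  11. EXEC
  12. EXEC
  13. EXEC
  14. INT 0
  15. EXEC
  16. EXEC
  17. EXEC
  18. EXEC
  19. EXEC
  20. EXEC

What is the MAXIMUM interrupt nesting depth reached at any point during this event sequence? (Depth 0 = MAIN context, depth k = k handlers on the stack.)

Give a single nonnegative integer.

Answer: 2

Derivation:
Event 1 (EXEC): [MAIN] PC=0: NOP [depth=0]
Event 2 (EXEC): [MAIN] PC=1: DEC 4 -> ACC=-4 [depth=0]
Event 3 (EXEC): [MAIN] PC=2: INC 1 -> ACC=-3 [depth=0]
Event 4 (INT 0): INT 0 arrives: push (MAIN, PC=3), enter IRQ0 at PC=0 (depth now 1) [depth=1]
Event 5 (EXEC): [IRQ0] PC=0: DEC 3 -> ACC=-6 [depth=1]
Event 6 (EXEC): [IRQ0] PC=1: DEC 2 -> ACC=-8 [depth=1]
Event 7 (INT 1): INT 1 arrives: push (IRQ0, PC=2), enter IRQ1 at PC=0 (depth now 2) [depth=2]
Event 8 (EXEC): [IRQ1] PC=0: INC 2 -> ACC=-6 [depth=2]
Event 9 (EXEC): [IRQ1] PC=1: DEC 4 -> ACC=-10 [depth=2]
Event 10 (EXEC): [IRQ1] PC=2: DEC 4 -> ACC=-14 [depth=2]
Event 11 (EXEC): [IRQ1] PC=3: IRET -> resume IRQ0 at PC=2 (depth now 1) [depth=1]
Event 12 (EXEC): [IRQ0] PC=2: INC 1 -> ACC=-13 [depth=1]
Event 13 (EXEC): [IRQ0] PC=3: IRET -> resume MAIN at PC=3 (depth now 0) [depth=0]
Event 14 (INT 0): INT 0 arrives: push (MAIN, PC=3), enter IRQ0 at PC=0 (depth now 1) [depth=1]
Event 15 (EXEC): [IRQ0] PC=0: DEC 3 -> ACC=-16 [depth=1]
Event 16 (EXEC): [IRQ0] PC=1: DEC 2 -> ACC=-18 [depth=1]
Event 17 (EXEC): [IRQ0] PC=2: INC 1 -> ACC=-17 [depth=1]
Event 18 (EXEC): [IRQ0] PC=3: IRET -> resume MAIN at PC=3 (depth now 0) [depth=0]
Event 19 (EXEC): [MAIN] PC=3: INC 4 -> ACC=-13 [depth=0]
Event 20 (EXEC): [MAIN] PC=4: HALT [depth=0]
Max depth observed: 2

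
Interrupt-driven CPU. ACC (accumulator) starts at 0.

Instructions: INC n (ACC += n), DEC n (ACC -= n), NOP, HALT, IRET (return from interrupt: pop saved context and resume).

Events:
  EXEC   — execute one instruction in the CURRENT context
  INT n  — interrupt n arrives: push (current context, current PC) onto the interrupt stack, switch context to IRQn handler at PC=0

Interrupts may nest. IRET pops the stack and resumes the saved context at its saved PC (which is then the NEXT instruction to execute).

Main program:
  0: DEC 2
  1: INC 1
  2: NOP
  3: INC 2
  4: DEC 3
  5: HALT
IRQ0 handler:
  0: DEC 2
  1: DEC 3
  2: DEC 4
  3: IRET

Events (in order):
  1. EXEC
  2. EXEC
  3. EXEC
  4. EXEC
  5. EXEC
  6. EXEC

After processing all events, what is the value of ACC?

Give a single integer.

Event 1 (EXEC): [MAIN] PC=0: DEC 2 -> ACC=-2
Event 2 (EXEC): [MAIN] PC=1: INC 1 -> ACC=-1
Event 3 (EXEC): [MAIN] PC=2: NOP
Event 4 (EXEC): [MAIN] PC=3: INC 2 -> ACC=1
Event 5 (EXEC): [MAIN] PC=4: DEC 3 -> ACC=-2
Event 6 (EXEC): [MAIN] PC=5: HALT

Answer: -2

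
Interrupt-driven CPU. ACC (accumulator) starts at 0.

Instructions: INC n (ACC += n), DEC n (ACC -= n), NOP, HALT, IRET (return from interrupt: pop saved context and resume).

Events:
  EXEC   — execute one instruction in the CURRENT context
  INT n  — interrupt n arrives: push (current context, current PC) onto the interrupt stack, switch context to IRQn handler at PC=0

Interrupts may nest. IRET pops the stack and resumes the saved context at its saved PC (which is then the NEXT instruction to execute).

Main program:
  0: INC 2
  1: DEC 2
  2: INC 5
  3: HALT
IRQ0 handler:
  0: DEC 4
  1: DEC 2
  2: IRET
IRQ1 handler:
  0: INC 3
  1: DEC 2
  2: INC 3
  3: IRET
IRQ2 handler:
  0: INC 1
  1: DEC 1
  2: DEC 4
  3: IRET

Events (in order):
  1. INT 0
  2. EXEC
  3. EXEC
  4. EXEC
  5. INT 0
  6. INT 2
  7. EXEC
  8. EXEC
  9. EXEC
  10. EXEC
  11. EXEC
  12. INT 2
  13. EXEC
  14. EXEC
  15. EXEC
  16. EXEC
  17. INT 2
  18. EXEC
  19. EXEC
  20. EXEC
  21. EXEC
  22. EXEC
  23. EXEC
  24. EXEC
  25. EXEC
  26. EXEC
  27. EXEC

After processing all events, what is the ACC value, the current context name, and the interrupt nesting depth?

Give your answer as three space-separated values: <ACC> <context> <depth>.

Answer: -19 MAIN 0

Derivation:
Event 1 (INT 0): INT 0 arrives: push (MAIN, PC=0), enter IRQ0 at PC=0 (depth now 1)
Event 2 (EXEC): [IRQ0] PC=0: DEC 4 -> ACC=-4
Event 3 (EXEC): [IRQ0] PC=1: DEC 2 -> ACC=-6
Event 4 (EXEC): [IRQ0] PC=2: IRET -> resume MAIN at PC=0 (depth now 0)
Event 5 (INT 0): INT 0 arrives: push (MAIN, PC=0), enter IRQ0 at PC=0 (depth now 1)
Event 6 (INT 2): INT 2 arrives: push (IRQ0, PC=0), enter IRQ2 at PC=0 (depth now 2)
Event 7 (EXEC): [IRQ2] PC=0: INC 1 -> ACC=-5
Event 8 (EXEC): [IRQ2] PC=1: DEC 1 -> ACC=-6
Event 9 (EXEC): [IRQ2] PC=2: DEC 4 -> ACC=-10
Event 10 (EXEC): [IRQ2] PC=3: IRET -> resume IRQ0 at PC=0 (depth now 1)
Event 11 (EXEC): [IRQ0] PC=0: DEC 4 -> ACC=-14
Event 12 (INT 2): INT 2 arrives: push (IRQ0, PC=1), enter IRQ2 at PC=0 (depth now 2)
Event 13 (EXEC): [IRQ2] PC=0: INC 1 -> ACC=-13
Event 14 (EXEC): [IRQ2] PC=1: DEC 1 -> ACC=-14
Event 15 (EXEC): [IRQ2] PC=2: DEC 4 -> ACC=-18
Event 16 (EXEC): [IRQ2] PC=3: IRET -> resume IRQ0 at PC=1 (depth now 1)
Event 17 (INT 2): INT 2 arrives: push (IRQ0, PC=1), enter IRQ2 at PC=0 (depth now 2)
Event 18 (EXEC): [IRQ2] PC=0: INC 1 -> ACC=-17
Event 19 (EXEC): [IRQ2] PC=1: DEC 1 -> ACC=-18
Event 20 (EXEC): [IRQ2] PC=2: DEC 4 -> ACC=-22
Event 21 (EXEC): [IRQ2] PC=3: IRET -> resume IRQ0 at PC=1 (depth now 1)
Event 22 (EXEC): [IRQ0] PC=1: DEC 2 -> ACC=-24
Event 23 (EXEC): [IRQ0] PC=2: IRET -> resume MAIN at PC=0 (depth now 0)
Event 24 (EXEC): [MAIN] PC=0: INC 2 -> ACC=-22
Event 25 (EXEC): [MAIN] PC=1: DEC 2 -> ACC=-24
Event 26 (EXEC): [MAIN] PC=2: INC 5 -> ACC=-19
Event 27 (EXEC): [MAIN] PC=3: HALT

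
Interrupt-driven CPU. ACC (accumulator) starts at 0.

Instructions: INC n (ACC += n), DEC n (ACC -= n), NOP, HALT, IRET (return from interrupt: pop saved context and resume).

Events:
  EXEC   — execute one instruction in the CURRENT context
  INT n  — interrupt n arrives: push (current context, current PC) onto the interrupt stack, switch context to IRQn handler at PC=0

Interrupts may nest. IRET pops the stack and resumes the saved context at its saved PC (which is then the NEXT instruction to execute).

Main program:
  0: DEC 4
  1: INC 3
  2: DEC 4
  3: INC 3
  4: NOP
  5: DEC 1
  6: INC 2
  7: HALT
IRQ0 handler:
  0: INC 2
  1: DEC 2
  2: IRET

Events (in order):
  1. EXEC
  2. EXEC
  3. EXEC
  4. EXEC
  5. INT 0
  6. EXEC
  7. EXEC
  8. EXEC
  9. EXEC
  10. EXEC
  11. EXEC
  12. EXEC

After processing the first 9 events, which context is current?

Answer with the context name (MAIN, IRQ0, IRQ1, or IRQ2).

Event 1 (EXEC): [MAIN] PC=0: DEC 4 -> ACC=-4
Event 2 (EXEC): [MAIN] PC=1: INC 3 -> ACC=-1
Event 3 (EXEC): [MAIN] PC=2: DEC 4 -> ACC=-5
Event 4 (EXEC): [MAIN] PC=3: INC 3 -> ACC=-2
Event 5 (INT 0): INT 0 arrives: push (MAIN, PC=4), enter IRQ0 at PC=0 (depth now 1)
Event 6 (EXEC): [IRQ0] PC=0: INC 2 -> ACC=0
Event 7 (EXEC): [IRQ0] PC=1: DEC 2 -> ACC=-2
Event 8 (EXEC): [IRQ0] PC=2: IRET -> resume MAIN at PC=4 (depth now 0)
Event 9 (EXEC): [MAIN] PC=4: NOP

Answer: MAIN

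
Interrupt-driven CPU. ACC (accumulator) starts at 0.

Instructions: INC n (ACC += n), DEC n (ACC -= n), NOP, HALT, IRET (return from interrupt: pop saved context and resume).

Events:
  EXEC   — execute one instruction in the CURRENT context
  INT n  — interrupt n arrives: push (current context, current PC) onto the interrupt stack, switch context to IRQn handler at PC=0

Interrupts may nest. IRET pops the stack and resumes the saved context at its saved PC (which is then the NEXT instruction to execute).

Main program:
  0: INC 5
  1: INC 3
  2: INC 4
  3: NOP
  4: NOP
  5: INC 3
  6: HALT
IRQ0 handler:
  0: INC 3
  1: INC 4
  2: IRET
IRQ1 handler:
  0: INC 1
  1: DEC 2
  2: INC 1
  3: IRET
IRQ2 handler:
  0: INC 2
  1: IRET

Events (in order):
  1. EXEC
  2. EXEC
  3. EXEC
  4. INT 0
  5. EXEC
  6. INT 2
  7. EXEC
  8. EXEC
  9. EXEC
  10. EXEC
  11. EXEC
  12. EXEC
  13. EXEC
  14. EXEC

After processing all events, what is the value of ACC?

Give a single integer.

Event 1 (EXEC): [MAIN] PC=0: INC 5 -> ACC=5
Event 2 (EXEC): [MAIN] PC=1: INC 3 -> ACC=8
Event 3 (EXEC): [MAIN] PC=2: INC 4 -> ACC=12
Event 4 (INT 0): INT 0 arrives: push (MAIN, PC=3), enter IRQ0 at PC=0 (depth now 1)
Event 5 (EXEC): [IRQ0] PC=0: INC 3 -> ACC=15
Event 6 (INT 2): INT 2 arrives: push (IRQ0, PC=1), enter IRQ2 at PC=0 (depth now 2)
Event 7 (EXEC): [IRQ2] PC=0: INC 2 -> ACC=17
Event 8 (EXEC): [IRQ2] PC=1: IRET -> resume IRQ0 at PC=1 (depth now 1)
Event 9 (EXEC): [IRQ0] PC=1: INC 4 -> ACC=21
Event 10 (EXEC): [IRQ0] PC=2: IRET -> resume MAIN at PC=3 (depth now 0)
Event 11 (EXEC): [MAIN] PC=3: NOP
Event 12 (EXEC): [MAIN] PC=4: NOP
Event 13 (EXEC): [MAIN] PC=5: INC 3 -> ACC=24
Event 14 (EXEC): [MAIN] PC=6: HALT

Answer: 24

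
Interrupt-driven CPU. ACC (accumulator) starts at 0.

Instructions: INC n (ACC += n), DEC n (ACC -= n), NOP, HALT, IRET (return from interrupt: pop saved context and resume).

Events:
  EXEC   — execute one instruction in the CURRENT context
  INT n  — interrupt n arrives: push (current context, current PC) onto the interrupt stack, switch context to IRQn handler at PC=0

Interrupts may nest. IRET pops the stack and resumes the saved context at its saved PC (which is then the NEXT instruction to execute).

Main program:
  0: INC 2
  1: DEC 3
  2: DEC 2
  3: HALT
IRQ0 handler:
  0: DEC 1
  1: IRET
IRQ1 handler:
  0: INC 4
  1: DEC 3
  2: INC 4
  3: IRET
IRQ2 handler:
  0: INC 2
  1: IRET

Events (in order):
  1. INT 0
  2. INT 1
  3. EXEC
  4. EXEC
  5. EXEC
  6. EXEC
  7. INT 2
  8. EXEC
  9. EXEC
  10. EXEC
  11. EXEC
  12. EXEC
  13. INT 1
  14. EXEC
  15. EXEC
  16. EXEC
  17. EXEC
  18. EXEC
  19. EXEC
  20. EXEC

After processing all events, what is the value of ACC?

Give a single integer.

Answer: 8

Derivation:
Event 1 (INT 0): INT 0 arrives: push (MAIN, PC=0), enter IRQ0 at PC=0 (depth now 1)
Event 2 (INT 1): INT 1 arrives: push (IRQ0, PC=0), enter IRQ1 at PC=0 (depth now 2)
Event 3 (EXEC): [IRQ1] PC=0: INC 4 -> ACC=4
Event 4 (EXEC): [IRQ1] PC=1: DEC 3 -> ACC=1
Event 5 (EXEC): [IRQ1] PC=2: INC 4 -> ACC=5
Event 6 (EXEC): [IRQ1] PC=3: IRET -> resume IRQ0 at PC=0 (depth now 1)
Event 7 (INT 2): INT 2 arrives: push (IRQ0, PC=0), enter IRQ2 at PC=0 (depth now 2)
Event 8 (EXEC): [IRQ2] PC=0: INC 2 -> ACC=7
Event 9 (EXEC): [IRQ2] PC=1: IRET -> resume IRQ0 at PC=0 (depth now 1)
Event 10 (EXEC): [IRQ0] PC=0: DEC 1 -> ACC=6
Event 11 (EXEC): [IRQ0] PC=1: IRET -> resume MAIN at PC=0 (depth now 0)
Event 12 (EXEC): [MAIN] PC=0: INC 2 -> ACC=8
Event 13 (INT 1): INT 1 arrives: push (MAIN, PC=1), enter IRQ1 at PC=0 (depth now 1)
Event 14 (EXEC): [IRQ1] PC=0: INC 4 -> ACC=12
Event 15 (EXEC): [IRQ1] PC=1: DEC 3 -> ACC=9
Event 16 (EXEC): [IRQ1] PC=2: INC 4 -> ACC=13
Event 17 (EXEC): [IRQ1] PC=3: IRET -> resume MAIN at PC=1 (depth now 0)
Event 18 (EXEC): [MAIN] PC=1: DEC 3 -> ACC=10
Event 19 (EXEC): [MAIN] PC=2: DEC 2 -> ACC=8
Event 20 (EXEC): [MAIN] PC=3: HALT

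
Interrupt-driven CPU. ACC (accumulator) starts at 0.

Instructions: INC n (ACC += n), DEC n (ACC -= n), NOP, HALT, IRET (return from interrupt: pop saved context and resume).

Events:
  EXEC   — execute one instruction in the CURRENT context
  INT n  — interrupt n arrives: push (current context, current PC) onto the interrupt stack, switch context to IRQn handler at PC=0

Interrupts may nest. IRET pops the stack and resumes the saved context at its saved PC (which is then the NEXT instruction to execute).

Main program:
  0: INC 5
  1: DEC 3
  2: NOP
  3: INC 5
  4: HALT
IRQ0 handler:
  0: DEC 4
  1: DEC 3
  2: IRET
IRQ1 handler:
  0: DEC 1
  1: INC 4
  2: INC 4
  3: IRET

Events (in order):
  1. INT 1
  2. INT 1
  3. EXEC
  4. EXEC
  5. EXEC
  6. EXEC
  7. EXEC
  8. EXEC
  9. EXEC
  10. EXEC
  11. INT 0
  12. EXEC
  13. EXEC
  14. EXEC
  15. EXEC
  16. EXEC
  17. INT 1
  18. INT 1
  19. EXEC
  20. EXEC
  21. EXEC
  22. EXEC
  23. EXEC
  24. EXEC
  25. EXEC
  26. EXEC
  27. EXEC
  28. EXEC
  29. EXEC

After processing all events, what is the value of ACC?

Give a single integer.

Event 1 (INT 1): INT 1 arrives: push (MAIN, PC=0), enter IRQ1 at PC=0 (depth now 1)
Event 2 (INT 1): INT 1 arrives: push (IRQ1, PC=0), enter IRQ1 at PC=0 (depth now 2)
Event 3 (EXEC): [IRQ1] PC=0: DEC 1 -> ACC=-1
Event 4 (EXEC): [IRQ1] PC=1: INC 4 -> ACC=3
Event 5 (EXEC): [IRQ1] PC=2: INC 4 -> ACC=7
Event 6 (EXEC): [IRQ1] PC=3: IRET -> resume IRQ1 at PC=0 (depth now 1)
Event 7 (EXEC): [IRQ1] PC=0: DEC 1 -> ACC=6
Event 8 (EXEC): [IRQ1] PC=1: INC 4 -> ACC=10
Event 9 (EXEC): [IRQ1] PC=2: INC 4 -> ACC=14
Event 10 (EXEC): [IRQ1] PC=3: IRET -> resume MAIN at PC=0 (depth now 0)
Event 11 (INT 0): INT 0 arrives: push (MAIN, PC=0), enter IRQ0 at PC=0 (depth now 1)
Event 12 (EXEC): [IRQ0] PC=0: DEC 4 -> ACC=10
Event 13 (EXEC): [IRQ0] PC=1: DEC 3 -> ACC=7
Event 14 (EXEC): [IRQ0] PC=2: IRET -> resume MAIN at PC=0 (depth now 0)
Event 15 (EXEC): [MAIN] PC=0: INC 5 -> ACC=12
Event 16 (EXEC): [MAIN] PC=1: DEC 3 -> ACC=9
Event 17 (INT 1): INT 1 arrives: push (MAIN, PC=2), enter IRQ1 at PC=0 (depth now 1)
Event 18 (INT 1): INT 1 arrives: push (IRQ1, PC=0), enter IRQ1 at PC=0 (depth now 2)
Event 19 (EXEC): [IRQ1] PC=0: DEC 1 -> ACC=8
Event 20 (EXEC): [IRQ1] PC=1: INC 4 -> ACC=12
Event 21 (EXEC): [IRQ1] PC=2: INC 4 -> ACC=16
Event 22 (EXEC): [IRQ1] PC=3: IRET -> resume IRQ1 at PC=0 (depth now 1)
Event 23 (EXEC): [IRQ1] PC=0: DEC 1 -> ACC=15
Event 24 (EXEC): [IRQ1] PC=1: INC 4 -> ACC=19
Event 25 (EXEC): [IRQ1] PC=2: INC 4 -> ACC=23
Event 26 (EXEC): [IRQ1] PC=3: IRET -> resume MAIN at PC=2 (depth now 0)
Event 27 (EXEC): [MAIN] PC=2: NOP
Event 28 (EXEC): [MAIN] PC=3: INC 5 -> ACC=28
Event 29 (EXEC): [MAIN] PC=4: HALT

Answer: 28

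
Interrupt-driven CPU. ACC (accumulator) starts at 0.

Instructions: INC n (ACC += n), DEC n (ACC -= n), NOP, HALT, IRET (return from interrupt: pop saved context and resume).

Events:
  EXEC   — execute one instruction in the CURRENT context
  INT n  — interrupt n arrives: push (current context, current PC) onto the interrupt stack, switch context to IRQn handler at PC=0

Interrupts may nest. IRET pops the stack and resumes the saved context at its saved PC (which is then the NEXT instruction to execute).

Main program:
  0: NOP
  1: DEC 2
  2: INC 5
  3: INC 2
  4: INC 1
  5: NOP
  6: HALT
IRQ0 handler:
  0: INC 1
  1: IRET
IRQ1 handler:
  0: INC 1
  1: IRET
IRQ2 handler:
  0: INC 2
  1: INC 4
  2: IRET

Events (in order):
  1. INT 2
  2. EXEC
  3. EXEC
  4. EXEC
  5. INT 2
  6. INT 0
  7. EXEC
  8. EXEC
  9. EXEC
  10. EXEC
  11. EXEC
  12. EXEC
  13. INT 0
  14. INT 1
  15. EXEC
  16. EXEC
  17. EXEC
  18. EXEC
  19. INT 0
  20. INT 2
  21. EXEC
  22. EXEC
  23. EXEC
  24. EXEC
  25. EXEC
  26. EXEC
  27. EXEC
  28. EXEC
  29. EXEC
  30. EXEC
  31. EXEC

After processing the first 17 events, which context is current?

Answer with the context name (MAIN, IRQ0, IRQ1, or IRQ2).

Answer: IRQ0

Derivation:
Event 1 (INT 2): INT 2 arrives: push (MAIN, PC=0), enter IRQ2 at PC=0 (depth now 1)
Event 2 (EXEC): [IRQ2] PC=0: INC 2 -> ACC=2
Event 3 (EXEC): [IRQ2] PC=1: INC 4 -> ACC=6
Event 4 (EXEC): [IRQ2] PC=2: IRET -> resume MAIN at PC=0 (depth now 0)
Event 5 (INT 2): INT 2 arrives: push (MAIN, PC=0), enter IRQ2 at PC=0 (depth now 1)
Event 6 (INT 0): INT 0 arrives: push (IRQ2, PC=0), enter IRQ0 at PC=0 (depth now 2)
Event 7 (EXEC): [IRQ0] PC=0: INC 1 -> ACC=7
Event 8 (EXEC): [IRQ0] PC=1: IRET -> resume IRQ2 at PC=0 (depth now 1)
Event 9 (EXEC): [IRQ2] PC=0: INC 2 -> ACC=9
Event 10 (EXEC): [IRQ2] PC=1: INC 4 -> ACC=13
Event 11 (EXEC): [IRQ2] PC=2: IRET -> resume MAIN at PC=0 (depth now 0)
Event 12 (EXEC): [MAIN] PC=0: NOP
Event 13 (INT 0): INT 0 arrives: push (MAIN, PC=1), enter IRQ0 at PC=0 (depth now 1)
Event 14 (INT 1): INT 1 arrives: push (IRQ0, PC=0), enter IRQ1 at PC=0 (depth now 2)
Event 15 (EXEC): [IRQ1] PC=0: INC 1 -> ACC=14
Event 16 (EXEC): [IRQ1] PC=1: IRET -> resume IRQ0 at PC=0 (depth now 1)
Event 17 (EXEC): [IRQ0] PC=0: INC 1 -> ACC=15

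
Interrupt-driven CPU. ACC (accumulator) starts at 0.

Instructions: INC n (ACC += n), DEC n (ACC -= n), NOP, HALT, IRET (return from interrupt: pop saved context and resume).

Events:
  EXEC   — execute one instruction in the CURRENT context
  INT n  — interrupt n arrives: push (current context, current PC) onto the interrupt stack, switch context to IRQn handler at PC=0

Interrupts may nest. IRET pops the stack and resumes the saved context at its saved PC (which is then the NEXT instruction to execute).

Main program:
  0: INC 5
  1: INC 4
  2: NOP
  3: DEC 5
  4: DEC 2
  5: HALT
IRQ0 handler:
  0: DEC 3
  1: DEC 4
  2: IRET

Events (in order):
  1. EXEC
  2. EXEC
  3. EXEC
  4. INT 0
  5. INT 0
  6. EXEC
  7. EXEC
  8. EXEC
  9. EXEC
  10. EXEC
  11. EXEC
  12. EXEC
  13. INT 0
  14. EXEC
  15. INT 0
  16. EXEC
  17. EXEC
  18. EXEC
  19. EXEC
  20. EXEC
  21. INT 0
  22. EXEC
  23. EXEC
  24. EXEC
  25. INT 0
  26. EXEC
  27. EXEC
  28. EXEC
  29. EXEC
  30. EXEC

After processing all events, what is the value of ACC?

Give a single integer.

Event 1 (EXEC): [MAIN] PC=0: INC 5 -> ACC=5
Event 2 (EXEC): [MAIN] PC=1: INC 4 -> ACC=9
Event 3 (EXEC): [MAIN] PC=2: NOP
Event 4 (INT 0): INT 0 arrives: push (MAIN, PC=3), enter IRQ0 at PC=0 (depth now 1)
Event 5 (INT 0): INT 0 arrives: push (IRQ0, PC=0), enter IRQ0 at PC=0 (depth now 2)
Event 6 (EXEC): [IRQ0] PC=0: DEC 3 -> ACC=6
Event 7 (EXEC): [IRQ0] PC=1: DEC 4 -> ACC=2
Event 8 (EXEC): [IRQ0] PC=2: IRET -> resume IRQ0 at PC=0 (depth now 1)
Event 9 (EXEC): [IRQ0] PC=0: DEC 3 -> ACC=-1
Event 10 (EXEC): [IRQ0] PC=1: DEC 4 -> ACC=-5
Event 11 (EXEC): [IRQ0] PC=2: IRET -> resume MAIN at PC=3 (depth now 0)
Event 12 (EXEC): [MAIN] PC=3: DEC 5 -> ACC=-10
Event 13 (INT 0): INT 0 arrives: push (MAIN, PC=4), enter IRQ0 at PC=0 (depth now 1)
Event 14 (EXEC): [IRQ0] PC=0: DEC 3 -> ACC=-13
Event 15 (INT 0): INT 0 arrives: push (IRQ0, PC=1), enter IRQ0 at PC=0 (depth now 2)
Event 16 (EXEC): [IRQ0] PC=0: DEC 3 -> ACC=-16
Event 17 (EXEC): [IRQ0] PC=1: DEC 4 -> ACC=-20
Event 18 (EXEC): [IRQ0] PC=2: IRET -> resume IRQ0 at PC=1 (depth now 1)
Event 19 (EXEC): [IRQ0] PC=1: DEC 4 -> ACC=-24
Event 20 (EXEC): [IRQ0] PC=2: IRET -> resume MAIN at PC=4 (depth now 0)
Event 21 (INT 0): INT 0 arrives: push (MAIN, PC=4), enter IRQ0 at PC=0 (depth now 1)
Event 22 (EXEC): [IRQ0] PC=0: DEC 3 -> ACC=-27
Event 23 (EXEC): [IRQ0] PC=1: DEC 4 -> ACC=-31
Event 24 (EXEC): [IRQ0] PC=2: IRET -> resume MAIN at PC=4 (depth now 0)
Event 25 (INT 0): INT 0 arrives: push (MAIN, PC=4), enter IRQ0 at PC=0 (depth now 1)
Event 26 (EXEC): [IRQ0] PC=0: DEC 3 -> ACC=-34
Event 27 (EXEC): [IRQ0] PC=1: DEC 4 -> ACC=-38
Event 28 (EXEC): [IRQ0] PC=2: IRET -> resume MAIN at PC=4 (depth now 0)
Event 29 (EXEC): [MAIN] PC=4: DEC 2 -> ACC=-40
Event 30 (EXEC): [MAIN] PC=5: HALT

Answer: -40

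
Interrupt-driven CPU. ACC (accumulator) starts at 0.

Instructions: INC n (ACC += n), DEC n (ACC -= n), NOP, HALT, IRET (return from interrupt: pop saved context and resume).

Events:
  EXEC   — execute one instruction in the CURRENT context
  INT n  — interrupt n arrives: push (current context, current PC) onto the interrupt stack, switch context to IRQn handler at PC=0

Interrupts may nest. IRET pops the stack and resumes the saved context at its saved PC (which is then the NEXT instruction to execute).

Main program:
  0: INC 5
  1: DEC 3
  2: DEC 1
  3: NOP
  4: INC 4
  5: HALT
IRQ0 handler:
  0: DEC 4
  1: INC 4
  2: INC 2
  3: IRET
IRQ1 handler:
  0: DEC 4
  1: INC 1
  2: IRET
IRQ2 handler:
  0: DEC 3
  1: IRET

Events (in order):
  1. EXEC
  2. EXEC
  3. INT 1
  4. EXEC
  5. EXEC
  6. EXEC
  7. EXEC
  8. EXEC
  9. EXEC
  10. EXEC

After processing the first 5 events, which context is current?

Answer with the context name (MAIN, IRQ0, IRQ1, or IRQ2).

Answer: IRQ1

Derivation:
Event 1 (EXEC): [MAIN] PC=0: INC 5 -> ACC=5
Event 2 (EXEC): [MAIN] PC=1: DEC 3 -> ACC=2
Event 3 (INT 1): INT 1 arrives: push (MAIN, PC=2), enter IRQ1 at PC=0 (depth now 1)
Event 4 (EXEC): [IRQ1] PC=0: DEC 4 -> ACC=-2
Event 5 (EXEC): [IRQ1] PC=1: INC 1 -> ACC=-1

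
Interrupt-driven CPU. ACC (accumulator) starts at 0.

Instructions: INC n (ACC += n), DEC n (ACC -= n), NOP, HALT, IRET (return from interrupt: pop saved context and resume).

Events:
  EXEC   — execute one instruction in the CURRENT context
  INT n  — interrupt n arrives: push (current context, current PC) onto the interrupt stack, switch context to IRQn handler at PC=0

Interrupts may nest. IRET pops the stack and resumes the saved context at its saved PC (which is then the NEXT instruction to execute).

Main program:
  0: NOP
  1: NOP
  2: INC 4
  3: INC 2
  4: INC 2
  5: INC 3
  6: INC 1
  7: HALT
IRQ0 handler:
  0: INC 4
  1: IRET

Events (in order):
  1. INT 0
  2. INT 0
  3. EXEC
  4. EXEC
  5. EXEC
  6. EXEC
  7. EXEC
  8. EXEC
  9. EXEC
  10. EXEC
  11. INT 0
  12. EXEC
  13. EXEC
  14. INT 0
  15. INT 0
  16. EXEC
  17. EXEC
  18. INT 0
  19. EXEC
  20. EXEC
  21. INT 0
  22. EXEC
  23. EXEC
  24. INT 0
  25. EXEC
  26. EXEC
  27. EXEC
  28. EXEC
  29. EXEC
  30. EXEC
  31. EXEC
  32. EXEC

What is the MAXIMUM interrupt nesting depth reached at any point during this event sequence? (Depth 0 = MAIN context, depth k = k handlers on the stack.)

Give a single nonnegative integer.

Event 1 (INT 0): INT 0 arrives: push (MAIN, PC=0), enter IRQ0 at PC=0 (depth now 1) [depth=1]
Event 2 (INT 0): INT 0 arrives: push (IRQ0, PC=0), enter IRQ0 at PC=0 (depth now 2) [depth=2]
Event 3 (EXEC): [IRQ0] PC=0: INC 4 -> ACC=4 [depth=2]
Event 4 (EXEC): [IRQ0] PC=1: IRET -> resume IRQ0 at PC=0 (depth now 1) [depth=1]
Event 5 (EXEC): [IRQ0] PC=0: INC 4 -> ACC=8 [depth=1]
Event 6 (EXEC): [IRQ0] PC=1: IRET -> resume MAIN at PC=0 (depth now 0) [depth=0]
Event 7 (EXEC): [MAIN] PC=0: NOP [depth=0]
Event 8 (EXEC): [MAIN] PC=1: NOP [depth=0]
Event 9 (EXEC): [MAIN] PC=2: INC 4 -> ACC=12 [depth=0]
Event 10 (EXEC): [MAIN] PC=3: INC 2 -> ACC=14 [depth=0]
Event 11 (INT 0): INT 0 arrives: push (MAIN, PC=4), enter IRQ0 at PC=0 (depth now 1) [depth=1]
Event 12 (EXEC): [IRQ0] PC=0: INC 4 -> ACC=18 [depth=1]
Event 13 (EXEC): [IRQ0] PC=1: IRET -> resume MAIN at PC=4 (depth now 0) [depth=0]
Event 14 (INT 0): INT 0 arrives: push (MAIN, PC=4), enter IRQ0 at PC=0 (depth now 1) [depth=1]
Event 15 (INT 0): INT 0 arrives: push (IRQ0, PC=0), enter IRQ0 at PC=0 (depth now 2) [depth=2]
Event 16 (EXEC): [IRQ0] PC=0: INC 4 -> ACC=22 [depth=2]
Event 17 (EXEC): [IRQ0] PC=1: IRET -> resume IRQ0 at PC=0 (depth now 1) [depth=1]
Event 18 (INT 0): INT 0 arrives: push (IRQ0, PC=0), enter IRQ0 at PC=0 (depth now 2) [depth=2]
Event 19 (EXEC): [IRQ0] PC=0: INC 4 -> ACC=26 [depth=2]
Event 20 (EXEC): [IRQ0] PC=1: IRET -> resume IRQ0 at PC=0 (depth now 1) [depth=1]
Event 21 (INT 0): INT 0 arrives: push (IRQ0, PC=0), enter IRQ0 at PC=0 (depth now 2) [depth=2]
Event 22 (EXEC): [IRQ0] PC=0: INC 4 -> ACC=30 [depth=2]
Event 23 (EXEC): [IRQ0] PC=1: IRET -> resume IRQ0 at PC=0 (depth now 1) [depth=1]
Event 24 (INT 0): INT 0 arrives: push (IRQ0, PC=0), enter IRQ0 at PC=0 (depth now 2) [depth=2]
Event 25 (EXEC): [IRQ0] PC=0: INC 4 -> ACC=34 [depth=2]
Event 26 (EXEC): [IRQ0] PC=1: IRET -> resume IRQ0 at PC=0 (depth now 1) [depth=1]
Event 27 (EXEC): [IRQ0] PC=0: INC 4 -> ACC=38 [depth=1]
Event 28 (EXEC): [IRQ0] PC=1: IRET -> resume MAIN at PC=4 (depth now 0) [depth=0]
Event 29 (EXEC): [MAIN] PC=4: INC 2 -> ACC=40 [depth=0]
Event 30 (EXEC): [MAIN] PC=5: INC 3 -> ACC=43 [depth=0]
Event 31 (EXEC): [MAIN] PC=6: INC 1 -> ACC=44 [depth=0]
Event 32 (EXEC): [MAIN] PC=7: HALT [depth=0]
Max depth observed: 2

Answer: 2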